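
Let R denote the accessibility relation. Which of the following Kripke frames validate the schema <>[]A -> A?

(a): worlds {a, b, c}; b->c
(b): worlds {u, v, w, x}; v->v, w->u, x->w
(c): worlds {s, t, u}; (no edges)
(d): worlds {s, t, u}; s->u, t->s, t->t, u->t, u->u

(c)

The schema corresponds to symmetry: forall x forall y (Rxy -> Ryx).
(a): fails — Rbc but not Rcb.
(b): fails — Rxw but not Rwx.
(c): ✓.
(d): fails — Rut but not Rtu.
Valid on: (c).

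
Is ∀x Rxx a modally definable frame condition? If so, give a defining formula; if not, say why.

The condition is reflexivity. A defining modal formula is □p → p.
Suppose □p→p is valid. At any x set V(p)={w : Rxw}. Then □p holds at x, so p holds at x, i.e. Rxx.

Definable; □p → p defines it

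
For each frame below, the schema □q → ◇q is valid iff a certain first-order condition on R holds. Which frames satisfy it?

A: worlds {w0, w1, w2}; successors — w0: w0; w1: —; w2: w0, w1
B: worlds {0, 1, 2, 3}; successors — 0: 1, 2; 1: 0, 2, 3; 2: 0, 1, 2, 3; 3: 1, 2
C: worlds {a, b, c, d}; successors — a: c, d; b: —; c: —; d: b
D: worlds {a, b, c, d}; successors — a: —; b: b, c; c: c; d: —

B

The schema corresponds to seriality: ∀x ∃y Rxy.
A: fails — world w1 has no successor.
B: satisfies the condition.
C: fails — world b has no successor.
D: fails — world a has no successor.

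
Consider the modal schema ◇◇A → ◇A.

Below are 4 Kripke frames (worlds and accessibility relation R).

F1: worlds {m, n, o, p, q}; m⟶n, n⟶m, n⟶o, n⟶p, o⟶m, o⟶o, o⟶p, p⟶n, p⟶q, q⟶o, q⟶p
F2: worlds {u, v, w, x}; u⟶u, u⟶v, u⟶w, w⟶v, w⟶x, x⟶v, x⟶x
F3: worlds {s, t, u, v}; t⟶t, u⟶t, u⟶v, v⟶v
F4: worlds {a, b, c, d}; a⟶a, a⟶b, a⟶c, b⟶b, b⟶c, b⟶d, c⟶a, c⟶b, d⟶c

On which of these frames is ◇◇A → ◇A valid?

F3

The schema corresponds to transitivity: ∀x ∀y ∀z (Rxy ∧ Ryz → Rxz).
F1: fails — Rom and Rmn but not Ron.
F2: fails — Ruw and Rwx but not Rux.
F3: ✓.
F4: fails — Rbc and Rca but not Rba.
Valid on: F3.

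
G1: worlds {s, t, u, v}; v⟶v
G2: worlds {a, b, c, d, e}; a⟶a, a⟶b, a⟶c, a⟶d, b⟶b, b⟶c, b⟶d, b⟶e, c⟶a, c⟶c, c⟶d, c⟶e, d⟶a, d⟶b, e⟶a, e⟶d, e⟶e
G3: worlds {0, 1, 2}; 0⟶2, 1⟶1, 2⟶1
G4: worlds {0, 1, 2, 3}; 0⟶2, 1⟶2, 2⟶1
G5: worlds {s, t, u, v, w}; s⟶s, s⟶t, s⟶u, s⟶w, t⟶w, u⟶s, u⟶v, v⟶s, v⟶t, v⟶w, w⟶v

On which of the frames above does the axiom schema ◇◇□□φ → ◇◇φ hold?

Frame correspondent (Sahlqvist): ∀x ∀y (xR²y → ∃w (yR²w ∧ xR²w)) — i.e. a generalized confluence (Geach) condition.
G1: condition met.
G2: condition met.
G3: condition met.
G4: condition met.
G5: fails — uR²t but no w* with tR²w* and uR²w*.
Valid on: G1, G2, G3, G4.

G1, G2, G3, G4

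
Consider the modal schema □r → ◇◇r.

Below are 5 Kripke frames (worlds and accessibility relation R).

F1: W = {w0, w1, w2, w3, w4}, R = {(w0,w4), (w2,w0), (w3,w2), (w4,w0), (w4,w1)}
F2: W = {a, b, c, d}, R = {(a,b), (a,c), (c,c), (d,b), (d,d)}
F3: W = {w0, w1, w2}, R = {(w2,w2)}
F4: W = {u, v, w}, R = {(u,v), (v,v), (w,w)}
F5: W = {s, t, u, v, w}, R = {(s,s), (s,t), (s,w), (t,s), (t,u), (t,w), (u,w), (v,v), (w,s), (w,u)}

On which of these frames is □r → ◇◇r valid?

F4

The schema corresponds to a generalized confluence (Geach) condition: ∀x ∃w (xRw ∧ xR²w).
F1: fails — at w0 but no w with w0Rw and w0R²w.
F2: fails — at b but no w with bRw and bR²w.
F3: fails — at w0 but no w with w0Rw and w0R²w.
F4: satisfies the condition.
F5: fails — at u but no w* with uRw* and uR²w*.
Valid on: F4.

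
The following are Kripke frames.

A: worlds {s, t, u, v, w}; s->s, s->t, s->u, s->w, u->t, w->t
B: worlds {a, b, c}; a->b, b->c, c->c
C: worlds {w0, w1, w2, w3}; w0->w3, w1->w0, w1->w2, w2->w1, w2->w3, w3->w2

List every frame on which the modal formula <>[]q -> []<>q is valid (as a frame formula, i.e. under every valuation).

B, C

Frame correspondent (Sahlqvist): forall x forall y forall z (Rxy & Rxz -> exists w (Ryw & Rzw)) — i.e. convergence.
A: fails — Rsw and Rst but w and t have no common successor.
B: ✓.
C: ✓.
Valid on: B, C.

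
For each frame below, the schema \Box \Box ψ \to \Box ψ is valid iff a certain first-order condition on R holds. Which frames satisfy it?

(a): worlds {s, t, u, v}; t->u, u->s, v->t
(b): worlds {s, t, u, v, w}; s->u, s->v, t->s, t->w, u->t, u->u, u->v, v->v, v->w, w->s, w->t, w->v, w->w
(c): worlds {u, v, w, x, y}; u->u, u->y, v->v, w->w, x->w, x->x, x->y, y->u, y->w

(b), (c)

This is the axiom for density; its first-order frame correspondent is \forall x \forall y (Rxy \to \exists z (Rxz \wedge Rzy)).
(a): fails — Rus but no z with Ruz and Rzs.
(b): condition met.
(c): condition met.
Valid on: (b), (c).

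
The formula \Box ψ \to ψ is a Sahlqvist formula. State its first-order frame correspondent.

Suppose □ψ→ψ is valid. At any x set V(ψ)={w : Rxw}. Then □ψ holds at x, so ψ holds at x, i.e. Rxx.

Reflexivity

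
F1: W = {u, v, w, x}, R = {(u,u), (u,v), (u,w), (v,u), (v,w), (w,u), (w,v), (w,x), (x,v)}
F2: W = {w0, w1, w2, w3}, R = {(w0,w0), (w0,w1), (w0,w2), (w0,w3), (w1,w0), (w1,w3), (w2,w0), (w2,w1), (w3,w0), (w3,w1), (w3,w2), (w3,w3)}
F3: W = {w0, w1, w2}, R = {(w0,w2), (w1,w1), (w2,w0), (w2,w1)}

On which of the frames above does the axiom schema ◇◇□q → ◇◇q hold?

The schema corresponds to a generalized confluence (Geach) condition: ∀x ∀y (xR²y → ∃w (yRw ∧ xR²w)).
F1: ✓.
F2: ✓.
F3: fails — w0R²w0 but no w with w0Rw and w0R²w.
Valid on: F1, F2.

F1, F2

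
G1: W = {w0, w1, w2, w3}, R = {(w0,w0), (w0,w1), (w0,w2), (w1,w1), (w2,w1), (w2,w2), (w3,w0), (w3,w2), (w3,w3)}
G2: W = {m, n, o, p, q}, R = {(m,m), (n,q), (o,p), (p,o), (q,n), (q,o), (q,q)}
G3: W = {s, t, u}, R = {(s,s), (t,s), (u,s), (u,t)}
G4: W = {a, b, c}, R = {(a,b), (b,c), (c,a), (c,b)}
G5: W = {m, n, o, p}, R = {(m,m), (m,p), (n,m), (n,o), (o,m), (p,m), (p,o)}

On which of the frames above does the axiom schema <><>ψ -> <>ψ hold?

Frame correspondent (Sahlqvist): forall x forall y forall z (Rxy & Ryz -> Rxz) — i.e. transitivity.
G1: fails — Rw3w2 and Rw2w1 but not Rw3w1.
G2: fails — Rop and Rpo but not Roo.
G3: satisfies the condition.
G4: fails — Rab and Rbc but not Rac.
G5: fails — Rom and Rmp but not Rop.
Valid on: G3.

G3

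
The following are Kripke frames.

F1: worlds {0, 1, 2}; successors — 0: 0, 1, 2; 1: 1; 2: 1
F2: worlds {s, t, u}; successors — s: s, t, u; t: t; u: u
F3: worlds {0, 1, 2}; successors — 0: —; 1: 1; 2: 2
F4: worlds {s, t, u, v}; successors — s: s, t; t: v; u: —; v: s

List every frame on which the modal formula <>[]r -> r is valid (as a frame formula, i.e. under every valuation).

This is the axiom for symmetry; its first-order frame correspondent is forall x forall y (Rxy -> Ryx).
F1: fails — R02 but not R20.
F2: fails — Rsu but not Rus.
F3: condition met.
F4: fails — Rvs but not Rsv.
Valid on: F3.

F3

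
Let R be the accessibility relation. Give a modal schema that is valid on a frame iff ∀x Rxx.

A defining formula is □q → q (the T axiom).
Suppose □q→q is valid. At any x set V(q)={w : Rxw}. Then □q holds at x, so q holds at x, i.e. Rxx.

□q → q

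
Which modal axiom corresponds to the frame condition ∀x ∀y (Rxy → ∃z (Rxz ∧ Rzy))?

The condition is density. The C4 schema □□r → □r defines it.
Suppose □□r→□r is valid. Take Rxy and set V(r)={w : xR²w}. Then □□r at x, so □r at x, so r at y, i.e. ∃z(Rxz∧Rzy).

□□r → □r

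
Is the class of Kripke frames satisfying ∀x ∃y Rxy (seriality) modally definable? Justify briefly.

The condition is seriality. A defining modal formula is □p → ◇p.

Yes, by □p → ◇p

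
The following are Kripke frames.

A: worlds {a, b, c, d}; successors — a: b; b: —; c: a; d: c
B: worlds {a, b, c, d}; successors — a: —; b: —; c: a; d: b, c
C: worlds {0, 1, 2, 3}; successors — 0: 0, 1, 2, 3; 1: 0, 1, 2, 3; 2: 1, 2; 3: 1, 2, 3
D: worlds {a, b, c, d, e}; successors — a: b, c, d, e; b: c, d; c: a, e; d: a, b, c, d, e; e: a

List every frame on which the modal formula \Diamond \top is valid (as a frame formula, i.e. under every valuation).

C, D

The schema corresponds to seriality: \forall x \exists y Rxy.
A: fails — world b has no successor.
B: fails — world a has no successor.
C: holds.
D: holds.
Valid on: C, D.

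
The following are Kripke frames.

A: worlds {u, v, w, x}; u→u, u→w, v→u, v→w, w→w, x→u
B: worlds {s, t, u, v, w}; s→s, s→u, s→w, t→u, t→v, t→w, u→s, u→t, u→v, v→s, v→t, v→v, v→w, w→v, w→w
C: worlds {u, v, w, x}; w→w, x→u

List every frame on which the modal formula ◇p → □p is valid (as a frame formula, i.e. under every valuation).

Frame correspondent (Sahlqvist): ∀x ∀y ∀z (Rxy ∧ Rxz → y = z) — i.e. partial functionality.
A: fails — u sees both u and w.
B: fails — s sees both s and u.
C: ✓.

C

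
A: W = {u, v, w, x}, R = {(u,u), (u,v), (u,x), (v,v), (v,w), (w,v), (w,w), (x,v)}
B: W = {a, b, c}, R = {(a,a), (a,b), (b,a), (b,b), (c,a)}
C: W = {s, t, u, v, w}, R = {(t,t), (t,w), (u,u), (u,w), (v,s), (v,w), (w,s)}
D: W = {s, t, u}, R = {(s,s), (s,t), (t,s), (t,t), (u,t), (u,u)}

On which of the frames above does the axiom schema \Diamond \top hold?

A, B, D

The schema corresponds to seriality: \forall x \exists y Rxy.
A: ✓.
B: ✓.
C: fails — world s has no successor.
D: ✓.
Valid on: A, B, D.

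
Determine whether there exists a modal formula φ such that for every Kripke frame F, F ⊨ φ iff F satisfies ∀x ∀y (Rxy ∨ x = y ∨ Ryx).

If a class were modally definable it would be closed under disjoint unions (Goldblatt–Thomason).
Take 2 disjoint single-world reflexive frames: each is trivially connected, but their disjoint union has 2 worlds with no edge between distinct components, so it is not connected.
So the class is not modally definable.

Not definable by any modal formula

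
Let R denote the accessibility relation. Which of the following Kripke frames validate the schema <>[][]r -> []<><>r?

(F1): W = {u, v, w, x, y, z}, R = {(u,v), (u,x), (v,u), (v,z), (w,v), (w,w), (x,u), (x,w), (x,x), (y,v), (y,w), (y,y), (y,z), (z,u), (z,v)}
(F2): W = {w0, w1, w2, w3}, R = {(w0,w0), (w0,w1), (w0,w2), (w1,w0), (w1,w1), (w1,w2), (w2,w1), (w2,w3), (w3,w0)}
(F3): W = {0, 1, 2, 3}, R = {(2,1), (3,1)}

This is the axiom for a generalized confluence (Geach) condition; its first-order frame correspondent is forall x forall y forall z ((xRy & xRz) -> exists w (y R^2 w & z R^2 w)).
(F1): condition met.
(F2): condition met.
(F3): fails — 2R1, 2R1 but no w with 1R²w and 1R²w.
Valid on: (F1), (F2).

(F1), (F2)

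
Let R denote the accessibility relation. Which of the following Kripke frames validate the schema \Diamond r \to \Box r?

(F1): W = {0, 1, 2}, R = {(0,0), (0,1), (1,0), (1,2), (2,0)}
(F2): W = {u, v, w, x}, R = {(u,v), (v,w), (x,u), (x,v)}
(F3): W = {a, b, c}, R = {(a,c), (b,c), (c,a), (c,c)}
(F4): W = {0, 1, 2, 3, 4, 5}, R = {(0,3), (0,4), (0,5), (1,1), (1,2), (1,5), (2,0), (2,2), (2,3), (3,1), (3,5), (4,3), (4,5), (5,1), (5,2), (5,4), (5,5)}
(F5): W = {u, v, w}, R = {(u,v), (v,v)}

(F5)

The schema corresponds to partial functionality: \forall x \forall y \forall z (Rxy \wedge Rxz \to y = z).
(F1): fails — 0 sees both 0 and 1.
(F2): fails — x sees both u and v.
(F3): fails — c sees both a and c.
(F4): fails — 0 sees both 3 and 4.
(F5): condition met.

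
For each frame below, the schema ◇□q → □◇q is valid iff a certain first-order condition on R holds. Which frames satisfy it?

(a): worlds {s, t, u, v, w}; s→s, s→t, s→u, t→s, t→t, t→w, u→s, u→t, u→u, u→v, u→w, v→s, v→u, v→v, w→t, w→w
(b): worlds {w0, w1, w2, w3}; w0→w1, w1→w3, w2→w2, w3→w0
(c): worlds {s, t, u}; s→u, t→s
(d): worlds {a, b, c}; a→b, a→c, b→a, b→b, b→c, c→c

Frame correspondent (Sahlqvist): ∀x ∀y ∀z (Rxy ∧ Rxz → ∃w (Ryw ∧ Rzw)) — i.e. convergence.
(a): fails — Ruv and Ruw but v and w have no common successor.
(b): condition met.
(c): fails — Rsu and Rsu but u and u have no common successor.
(d): condition met.
Valid on: (b), (d).

(b), (d)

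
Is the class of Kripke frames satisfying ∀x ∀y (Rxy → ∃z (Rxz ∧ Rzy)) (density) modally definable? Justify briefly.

Yes: it is density, defined by the C4 schema □□r → □r.

Definable; □□r → □r defines it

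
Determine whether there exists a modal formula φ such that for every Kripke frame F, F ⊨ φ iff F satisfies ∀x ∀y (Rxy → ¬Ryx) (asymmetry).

Any modally definable frame class is closed under surjective bounded morphisms.
The 5-cycle (worlds w0,w1,w2,w3,w4 with w0→w1→w2→w3→w4→w0) is asymmetric. Mapping every world to a single reflexive point • is a surjective bounded morphism, and the reflexive point is not asymmetric (R•• but asymmetry requires ¬R••).
Hence asymmetry is not modally definable.

Not modally definable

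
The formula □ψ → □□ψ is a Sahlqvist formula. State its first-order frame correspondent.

Suppose □ψ→□□ψ is valid. Take Rxy, Ryz and set V(ψ)={w : Rxw}. Then □ψ at x, so □□ψ at x, so □ψ at y, so ψ at z, i.e. Rxz.

transitivity: ∀x ∀y ∀z (Rxy ∧ Ryz → Rxz)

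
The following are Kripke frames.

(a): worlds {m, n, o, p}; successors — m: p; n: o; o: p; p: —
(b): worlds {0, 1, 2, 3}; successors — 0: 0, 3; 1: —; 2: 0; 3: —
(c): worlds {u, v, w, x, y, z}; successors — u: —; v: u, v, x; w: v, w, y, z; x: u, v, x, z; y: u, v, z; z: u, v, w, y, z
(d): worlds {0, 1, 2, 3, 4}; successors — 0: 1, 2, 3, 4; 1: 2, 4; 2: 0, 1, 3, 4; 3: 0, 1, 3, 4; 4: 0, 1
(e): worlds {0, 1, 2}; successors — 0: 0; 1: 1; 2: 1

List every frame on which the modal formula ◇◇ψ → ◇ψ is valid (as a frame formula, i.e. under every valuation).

(e)

The schema corresponds to transitivity: ∀x ∀y ∀z (Rxy ∧ Ryz → Rxz).
(a): fails — Rno and Rop but not Rnp.
(b): fails — R20 and R03 but not R23.
(c): fails — Ryv and Rvx but not Ryx.
(d): fails — R02 and R20 but not R00.
(e): condition met.
Valid on: (e).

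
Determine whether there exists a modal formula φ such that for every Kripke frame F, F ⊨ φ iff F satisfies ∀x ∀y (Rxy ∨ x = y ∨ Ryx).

Not definable by any modal formula

Any modally definable frame class is closed under disjoint unions.
Take 2 disjoint single-world reflexive frames: each is trivially connected, but their disjoint union has 2 worlds with no edge between distinct components, so it is not connected.
So the class is not modally definable.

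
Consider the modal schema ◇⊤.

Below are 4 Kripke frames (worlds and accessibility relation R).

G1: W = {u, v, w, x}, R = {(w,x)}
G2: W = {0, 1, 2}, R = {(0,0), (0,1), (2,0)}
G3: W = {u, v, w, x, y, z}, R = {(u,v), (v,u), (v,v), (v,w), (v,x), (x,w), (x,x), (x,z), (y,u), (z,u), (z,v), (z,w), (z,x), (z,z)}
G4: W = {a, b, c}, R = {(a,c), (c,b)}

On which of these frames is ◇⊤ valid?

This is the axiom for seriality; its first-order frame correspondent is ∀x ∃y Rxy.
G1: fails — world u has no successor.
G2: fails — world 1 has no successor.
G3: fails — world w has no successor.
G4: fails — world b has no successor.
Valid on no frame.

none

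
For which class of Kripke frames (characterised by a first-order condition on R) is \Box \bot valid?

□⊥ is valid iff no world has any successor (otherwise □⊥ fails at any world with one).

emptiness of R: \forall x \forall y \neg Rxy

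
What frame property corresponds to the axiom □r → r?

Suppose □r→r is valid. At any x set V(r)={w : Rxw}. Then □r holds at x, so r holds at x, i.e. Rxx.

reflexivity: ∀x Rxx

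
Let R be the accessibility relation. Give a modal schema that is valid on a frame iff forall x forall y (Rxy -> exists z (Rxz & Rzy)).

A defining formula is □□p → □p (the C4 axiom).
Suppose □□p→□p is valid. Take Rxy and set V(p)={w : xR²w}. Then □□p at x, so □p at x, so p at y, i.e. ∃z(Rxz∧Rzy).

□□p → □p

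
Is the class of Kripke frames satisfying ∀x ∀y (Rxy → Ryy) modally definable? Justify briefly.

This is a Sahlqvist condition; the T□ axiom □(□r → r) defines it.

Yes — defined by □(□r → r)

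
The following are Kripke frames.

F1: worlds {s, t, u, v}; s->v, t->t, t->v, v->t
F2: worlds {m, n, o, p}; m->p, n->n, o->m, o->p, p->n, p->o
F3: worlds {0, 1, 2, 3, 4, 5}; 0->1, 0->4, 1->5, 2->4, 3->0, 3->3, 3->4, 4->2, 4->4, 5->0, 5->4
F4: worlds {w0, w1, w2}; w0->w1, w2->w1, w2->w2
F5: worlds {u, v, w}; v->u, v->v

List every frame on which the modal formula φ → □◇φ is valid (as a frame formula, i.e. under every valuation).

Frame correspondent (Sahlqvist): ∀x ∀y (Rxy → Ryx) — i.e. symmetry.
F1: fails — Rsv but not Rvs.
F2: fails — Rom but not Rmo.
F3: fails — R34 but not R43.
F4: fails — Rw0w1 but not Rw1w0.
F5: fails — Rvu but not Ruv.
Valid on no frame.

none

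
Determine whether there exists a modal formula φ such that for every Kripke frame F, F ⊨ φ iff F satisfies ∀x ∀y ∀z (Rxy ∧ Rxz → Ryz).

Yes — defined by ◇q → □◇q

Yes: it is the Euclidean property, defined by the 5 schema ◇q → □◇q.
Suppose ◇q→□◇q is valid. Take Rxy, Rxz and set V(q)={y}. Then ◇q at x, so □◇q at x, so ◇q at z, so some w with Rzw has q; w=y, i.e. Rzy. By symmetry of the argument, Ryz.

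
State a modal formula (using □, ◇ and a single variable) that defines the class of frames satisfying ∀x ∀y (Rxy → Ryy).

□(□ψ → ψ)

This is shift-reflexivity; the standard corresponding axiom is T□: □(□ψ → ψ).
Suppose □(□ψ→ψ) is valid. Take Rxy and set V(ψ)={w : Ryw}. Then at y, □ψ holds; since □(□ψ→ψ) at x, □ψ→ψ at y, so ψ at y, i.e. Ryy.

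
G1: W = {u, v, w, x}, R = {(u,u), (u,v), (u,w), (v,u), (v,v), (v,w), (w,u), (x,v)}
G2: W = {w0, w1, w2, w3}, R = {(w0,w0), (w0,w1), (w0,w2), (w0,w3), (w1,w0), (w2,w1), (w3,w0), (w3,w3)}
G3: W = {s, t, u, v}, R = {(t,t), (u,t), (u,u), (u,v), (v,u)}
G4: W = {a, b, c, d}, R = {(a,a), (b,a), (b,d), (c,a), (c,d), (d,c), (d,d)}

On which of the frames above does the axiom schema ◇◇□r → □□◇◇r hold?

G1

Frame correspondent (Sahlqvist): ∀x ∀y ∀z ((xR²y ∧ xR²z) → ∃w (yRw ∧ zR²w)) — i.e. a generalized confluence (Geach) condition.
G1: condition met.
G2: fails — w0R²w2, w0R²w2 but no w with w2Rw and w2R²w.
G3: fails — uR²v, uR²t but no w with vRw and tR²w.
G4: fails — bR²d, bR²a but no w with dRw and aR²w.
Valid on: G1.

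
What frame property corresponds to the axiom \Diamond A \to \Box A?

partial functionality

Suppose ◇A→□A is valid. Take Rxy, Rxz and set V(A)={y}. Then ◇A at x, so □A at x, so A at z, i.e. z=y.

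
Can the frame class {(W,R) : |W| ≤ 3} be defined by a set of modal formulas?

Not modally definable

If a class were modally definable it would be closed under disjoint unions (Goldblatt–Thomason).
Any modal formula valid on each of 4 disjoint one-world frames is valid on their disjoint union (validity is preserved under disjoint unions). Each one-world frame has |W|=1≤3, but the union has |W|=4.
So the class is not modally definable.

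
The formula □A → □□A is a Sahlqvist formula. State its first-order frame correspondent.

Transitivity

Suppose □A→□□A is valid. Take Rxy, Ryz and set V(A)={w : Rxw}. Then □A at x, so □□A at x, so □A at y, so A at z, i.e. Rxz.
Conversely, any frame satisfying ∀x ∀y ∀z (Rxy ∧ Ryz → Rxz) validates the schema.
So the correspondent is transitivity.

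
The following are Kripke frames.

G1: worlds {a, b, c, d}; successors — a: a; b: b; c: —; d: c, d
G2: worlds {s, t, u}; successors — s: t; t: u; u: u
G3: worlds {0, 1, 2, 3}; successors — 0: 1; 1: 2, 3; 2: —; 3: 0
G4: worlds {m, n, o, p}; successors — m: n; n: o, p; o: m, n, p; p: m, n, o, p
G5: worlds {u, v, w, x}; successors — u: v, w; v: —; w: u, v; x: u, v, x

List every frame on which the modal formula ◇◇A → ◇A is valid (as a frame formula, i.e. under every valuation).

Frame correspondent (Sahlqvist): ∀x ∀y ∀z (Rxy ∧ Ryz → Rxz) — i.e. transitivity.
G1: condition met.
G2: fails — Rst and Rtu but not Rsu.
G3: fails — R01 and R12 but not R02.
G4: fails — Ron and Rno but not Roo.
G5: fails — Rwu and Ruw but not Rww.

G1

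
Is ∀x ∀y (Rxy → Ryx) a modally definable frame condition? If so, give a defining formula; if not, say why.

Yes — defined by q → □◇q

This is a Sahlqvist condition; the B axiom q → □◇q defines it.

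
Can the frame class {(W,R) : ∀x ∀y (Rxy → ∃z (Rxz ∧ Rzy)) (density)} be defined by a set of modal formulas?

Definable; □□q → □q defines it

Yes: it is density, defined by the C4 schema □□q → □q.
Suppose □□q→□q is valid. Take Rxy and set V(q)={w : xR²w}. Then □□q at x, so □q at x, so q at y, i.e. ∃z(Rxz∧Rzy).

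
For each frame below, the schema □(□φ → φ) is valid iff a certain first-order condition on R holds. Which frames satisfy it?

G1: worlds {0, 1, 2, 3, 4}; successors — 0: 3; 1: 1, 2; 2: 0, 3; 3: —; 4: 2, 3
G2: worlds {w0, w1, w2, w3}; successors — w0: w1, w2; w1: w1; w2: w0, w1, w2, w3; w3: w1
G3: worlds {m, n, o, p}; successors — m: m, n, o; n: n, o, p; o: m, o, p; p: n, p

This is the axiom for shift-reflexivity; its first-order frame correspondent is ∀x ∀y (Rxy → Ryy).
G1: fails — R12 but not R22.
G2: fails — Rw2w0 but not Rw0w0.
G3: ✓.

G3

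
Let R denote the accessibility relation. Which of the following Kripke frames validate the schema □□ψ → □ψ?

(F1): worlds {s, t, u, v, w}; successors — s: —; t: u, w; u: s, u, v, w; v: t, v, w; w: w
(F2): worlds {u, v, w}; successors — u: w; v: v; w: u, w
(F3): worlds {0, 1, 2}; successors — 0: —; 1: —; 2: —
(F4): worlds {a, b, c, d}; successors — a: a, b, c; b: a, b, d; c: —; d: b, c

(F1), (F2), (F3)

Frame correspondent (Sahlqvist): ∀x ∀y (Rxy → ∃z (Rxz ∧ Rzy)) — i.e. density.
(F1): holds.
(F2): holds.
(F3): holds.
(F4): fails — Rdc but no z with Rdz and Rzc.
Valid on: (F1), (F2), (F3).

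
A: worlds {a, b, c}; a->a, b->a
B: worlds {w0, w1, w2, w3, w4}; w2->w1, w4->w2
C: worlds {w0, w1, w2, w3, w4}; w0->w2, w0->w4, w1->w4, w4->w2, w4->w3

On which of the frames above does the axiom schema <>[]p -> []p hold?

A

This is the axiom for the Euclidean property; its first-order frame correspondent is forall x forall y forall z (Rxy & Rxz -> Ryz).
A: satisfies the condition.
B: fails — Rw2w1 and Rw2w1 but not Rw1w1.
C: fails — Rw0w4 and Rw0w4 but not Rw4w4.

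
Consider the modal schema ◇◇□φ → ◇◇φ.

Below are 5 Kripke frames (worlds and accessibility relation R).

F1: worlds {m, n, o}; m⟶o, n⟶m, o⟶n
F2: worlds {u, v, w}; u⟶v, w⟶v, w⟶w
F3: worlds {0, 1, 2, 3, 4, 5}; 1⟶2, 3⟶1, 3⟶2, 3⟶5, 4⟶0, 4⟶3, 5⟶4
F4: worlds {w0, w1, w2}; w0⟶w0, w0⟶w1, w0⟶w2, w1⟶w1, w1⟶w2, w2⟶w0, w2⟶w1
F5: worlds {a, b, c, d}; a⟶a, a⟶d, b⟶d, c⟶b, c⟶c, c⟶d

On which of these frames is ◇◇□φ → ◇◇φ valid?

F4

This is the axiom for a generalized confluence (Geach) condition; its first-order frame correspondent is ∀x ∀y (xR²y → ∃w (yRw ∧ xR²w)).
F1: fails — mR²n but no w with nRw and mR²w.
F2: fails — wR²v but no t with vRt and wR²t.
F3: fails — 3R²2 but no w with 2Rw and 3R²w.
F4: satisfies the condition.
F5: fails — aR²d but no w with dRw and aR²w.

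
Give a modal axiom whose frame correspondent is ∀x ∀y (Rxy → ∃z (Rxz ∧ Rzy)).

□□s → □s

A defining formula is □□s → □s (the C4 axiom).
Suppose □□s→□s is valid. Take Rxy and set V(s)={w : xR²w}. Then □□s at x, so □s at x, so s at y, i.e. ∃z(Rxz∧Rzy).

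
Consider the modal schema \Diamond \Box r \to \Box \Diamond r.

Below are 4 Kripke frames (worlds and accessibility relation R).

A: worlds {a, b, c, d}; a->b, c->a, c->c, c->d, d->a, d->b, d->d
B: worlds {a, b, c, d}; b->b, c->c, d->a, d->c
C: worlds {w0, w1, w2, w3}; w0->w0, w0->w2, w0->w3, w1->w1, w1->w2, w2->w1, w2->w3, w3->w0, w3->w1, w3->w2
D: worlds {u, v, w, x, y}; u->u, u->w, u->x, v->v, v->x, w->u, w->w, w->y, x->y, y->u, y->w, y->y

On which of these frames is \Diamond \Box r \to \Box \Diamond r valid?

The schema corresponds to convergence: \forall x \forall y \forall z (Rxy \wedge Rxz \to \exists w (Ryw \wedge Rzw)).
A: fails — Rab and Rab but b and b have no common successor.
B: fails — Rda and Rda but a and a have no common successor.
C: satisfies the condition.
D: fails — Ruu and Rux but u and x have no common successor.
Valid on: C.

C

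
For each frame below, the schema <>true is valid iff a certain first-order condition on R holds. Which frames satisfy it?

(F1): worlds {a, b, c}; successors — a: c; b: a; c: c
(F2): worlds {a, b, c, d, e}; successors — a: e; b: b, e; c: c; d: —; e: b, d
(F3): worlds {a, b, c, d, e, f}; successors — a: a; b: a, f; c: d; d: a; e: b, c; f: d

(F1), (F3)

The schema corresponds to seriality: forall x exists y Rxy.
(F1): satisfies the condition.
(F2): fails — world d has no successor.
(F3): satisfies the condition.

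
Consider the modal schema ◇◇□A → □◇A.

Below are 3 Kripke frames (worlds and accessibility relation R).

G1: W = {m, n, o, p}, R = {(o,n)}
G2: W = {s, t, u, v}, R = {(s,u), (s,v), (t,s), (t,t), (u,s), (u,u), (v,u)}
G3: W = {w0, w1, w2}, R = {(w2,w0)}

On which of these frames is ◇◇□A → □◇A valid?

G1, G3

This is the axiom for a generalized confluence (Geach) condition; its first-order frame correspondent is ∀x ∀y ∀z ((xR²y ∧ xRz) → ∃w (yRw ∧ zRw)).
G1: ✓.
G2: fails — tR²s, tRt but no w with sRw and tRw.
G3: ✓.
Valid on: G1, G3.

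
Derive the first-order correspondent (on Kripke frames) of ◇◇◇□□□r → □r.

This is a Sahlqvist (Geach-type) schema ◇^3□^3r → □^1◇^0r.
Minimal-valuation argument: fix x; take any y with xR^3y and any z with xR^1z. Set V(r) to the set of worlds R-reachable from y in exactly 3 steps. Then □^3r holds at y, so the antecedent holds at x; validity forces ◇^0r at z, giving a w with zR^0w and yR^3w.
First-order correspondent: ∀x ∀y ∀z ((xR³y ∧ xRz) → ∃w (yR³w ∧ z = w)).

∀x ∀y ∀z ((xR³y ∧ xRz) → ∃w (yR³w ∧ z = w))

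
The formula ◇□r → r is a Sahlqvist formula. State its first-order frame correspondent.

This is frame-equivalent to r → □◇r (substitute ¬r for r and contrapose).
Suppose r→□◇r is valid. Take Rxy and set V(r)={x}. Then r at x, so □◇r at x, so ◇r at y, so some z with Ryz has r; z=x, i.e. Ryx.
Conversely, any frame satisfying ∀x ∀y (Rxy → Ryx) validates the schema.
So the correspondent is symmetry.

Symmetry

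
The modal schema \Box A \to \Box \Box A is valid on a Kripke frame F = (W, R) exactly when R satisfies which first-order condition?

transitivity

Suppose □A→□□A is valid. Take Rxy, Ryz and set V(A)={w : Rxw}. Then □A at x, so □□A at x, so □A at y, so A at z, i.e. Rxz.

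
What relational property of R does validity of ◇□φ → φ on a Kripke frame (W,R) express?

Equivalently (dual form): φ → □◇φ.
Suppose φ→□◇φ is valid. Take Rxy and set V(φ)={x}. Then φ at x, so □◇φ at x, so ◇φ at y, so some z with Ryz has φ; z=x, i.e. Ryx.
Conversely, on a frame with symmetry the schema holds at every world under every valuation.
Frame condition: ∀x ∀y (Rxy → Ryx).

symmetry: ∀x ∀y (Rxy → Ryx)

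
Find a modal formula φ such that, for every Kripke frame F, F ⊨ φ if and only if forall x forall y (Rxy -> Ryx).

A defining formula is q → □◇q (the B axiom).
Suppose q→□◇q is valid. Take Rxy and set V(q)={x}. Then q at x, so □◇q at x, so ◇q at y, so some z with Ryz has q; z=x, i.e. Ryx.

q → □◇q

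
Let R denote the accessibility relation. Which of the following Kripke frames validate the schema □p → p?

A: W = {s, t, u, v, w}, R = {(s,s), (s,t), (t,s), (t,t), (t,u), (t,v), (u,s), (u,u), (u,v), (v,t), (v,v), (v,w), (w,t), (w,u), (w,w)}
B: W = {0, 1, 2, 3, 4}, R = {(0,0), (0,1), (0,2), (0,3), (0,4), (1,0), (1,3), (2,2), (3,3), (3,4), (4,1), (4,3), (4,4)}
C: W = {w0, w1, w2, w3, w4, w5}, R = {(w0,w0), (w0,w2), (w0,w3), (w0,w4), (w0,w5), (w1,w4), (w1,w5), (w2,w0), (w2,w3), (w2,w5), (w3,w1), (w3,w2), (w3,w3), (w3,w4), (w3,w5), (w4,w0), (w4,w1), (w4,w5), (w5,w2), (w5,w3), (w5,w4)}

A

This is the axiom for reflexivity; its first-order frame correspondent is ∀x Rxx.
A: ✓.
B: fails — world 1 does not see itself.
C: fails — world w1 does not see itself.
Valid on: A.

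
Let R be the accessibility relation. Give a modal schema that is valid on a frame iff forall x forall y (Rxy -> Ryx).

ψ → □◇ψ

The condition is symmetry. The B schema ψ → □◇ψ defines it.
Suppose ψ→□◇ψ is valid. Take Rxy and set V(ψ)={x}. Then ψ at x, so □◇ψ at x, so ◇ψ at y, so some z with Ryz has ψ; z=x, i.e. Ryx.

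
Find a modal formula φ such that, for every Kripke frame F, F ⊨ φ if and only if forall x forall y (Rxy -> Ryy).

□(□r → r)

This is shift-reflexivity; the standard corresponding axiom is T□: □(□r → r).
Suppose □(□r→r) is valid. Take Rxy and set V(r)={w : Ryw}. Then at y, □r holds; since □(□r→r) at x, □r→r at y, so r at y, i.e. Ryy.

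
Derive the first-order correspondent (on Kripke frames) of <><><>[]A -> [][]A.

This is a Sahlqvist (Geach-type) schema ◇^3□^1A → □^2◇^0A.
First-order correspondent: forall x forall y forall z ((x R^3 y & x R^2 z) -> exists w (yRw & z = w)).

forall x forall y forall z ((x R^3 y & x R^2 z) -> exists w (yRw & z = w))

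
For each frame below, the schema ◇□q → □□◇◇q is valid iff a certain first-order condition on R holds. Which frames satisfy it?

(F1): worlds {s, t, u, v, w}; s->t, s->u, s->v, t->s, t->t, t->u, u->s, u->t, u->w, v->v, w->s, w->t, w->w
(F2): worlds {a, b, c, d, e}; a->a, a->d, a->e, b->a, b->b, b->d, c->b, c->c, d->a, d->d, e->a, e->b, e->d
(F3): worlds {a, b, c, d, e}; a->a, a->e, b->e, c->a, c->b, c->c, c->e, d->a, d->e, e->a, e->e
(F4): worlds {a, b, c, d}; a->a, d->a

Frame correspondent (Sahlqvist): ∀x ∀y ∀z ((xRy ∧ xR²z) → ∃w (yRw ∧ zR²w)) — i.e. a generalized confluence (Geach) condition.
(F1): fails — sRt, sR²v but no w* with tRw* and vR²w*.
(F2): fails — cRc, cR²d but no w with cRw and dR²w.
(F3): satisfies the condition.
(F4): satisfies the condition.
Valid on: (F3), (F4).

(F3), (F4)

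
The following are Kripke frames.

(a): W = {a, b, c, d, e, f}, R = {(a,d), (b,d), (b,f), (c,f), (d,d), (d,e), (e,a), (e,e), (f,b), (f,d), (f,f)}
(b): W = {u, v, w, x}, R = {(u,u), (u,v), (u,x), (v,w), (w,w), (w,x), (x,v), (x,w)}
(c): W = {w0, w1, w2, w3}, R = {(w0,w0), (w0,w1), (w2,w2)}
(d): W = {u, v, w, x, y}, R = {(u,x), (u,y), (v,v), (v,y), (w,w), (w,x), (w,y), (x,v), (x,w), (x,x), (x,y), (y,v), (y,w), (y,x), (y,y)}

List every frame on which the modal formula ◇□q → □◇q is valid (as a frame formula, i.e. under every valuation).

(d)

The schema corresponds to convergence: ∀x ∀y ∀z (Rxy ∧ Rxz → ∃w (Ryw ∧ Rzw)).
(a): fails — Ree and Rea but e and a have no common successor.
(b): fails — Ruv and Ruu but v and u have no common successor.
(c): fails — Rw0w1 and Rw0w1 but w1 and w1 have no common successor.
(d): holds.
Valid on: (d).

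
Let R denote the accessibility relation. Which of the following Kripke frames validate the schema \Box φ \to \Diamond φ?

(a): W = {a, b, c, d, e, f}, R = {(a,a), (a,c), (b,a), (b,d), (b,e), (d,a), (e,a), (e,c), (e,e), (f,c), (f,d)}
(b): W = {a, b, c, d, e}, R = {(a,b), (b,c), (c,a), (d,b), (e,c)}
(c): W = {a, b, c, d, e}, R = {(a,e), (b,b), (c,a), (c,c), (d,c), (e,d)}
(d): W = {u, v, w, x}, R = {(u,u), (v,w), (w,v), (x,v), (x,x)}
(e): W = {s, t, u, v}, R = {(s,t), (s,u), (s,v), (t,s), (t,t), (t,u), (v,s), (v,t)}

The schema corresponds to seriality: \forall x \exists y Rxy.
(a): fails — world c has no successor.
(b): condition met.
(c): condition met.
(d): condition met.
(e): fails — world u has no successor.
Valid on: (b), (c), (d).

(b), (c), (d)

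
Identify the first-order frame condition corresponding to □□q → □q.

density

Suppose □□q→□q is valid. Take Rxy and set V(q)={w : xR²w}. Then □□q at x, so □q at x, so q at y, i.e. ∃z(Rxz∧Rzy).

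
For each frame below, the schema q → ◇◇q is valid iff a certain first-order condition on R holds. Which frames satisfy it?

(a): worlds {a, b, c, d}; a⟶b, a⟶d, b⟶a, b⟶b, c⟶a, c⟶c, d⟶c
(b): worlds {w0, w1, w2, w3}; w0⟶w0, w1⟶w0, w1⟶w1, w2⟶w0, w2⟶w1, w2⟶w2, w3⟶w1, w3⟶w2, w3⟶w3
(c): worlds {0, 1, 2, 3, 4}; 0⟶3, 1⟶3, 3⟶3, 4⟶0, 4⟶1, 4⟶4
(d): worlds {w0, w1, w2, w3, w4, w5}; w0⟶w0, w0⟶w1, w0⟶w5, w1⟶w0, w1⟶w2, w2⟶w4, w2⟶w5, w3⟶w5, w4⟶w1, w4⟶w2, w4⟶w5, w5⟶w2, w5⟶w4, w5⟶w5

(b)

The schema corresponds to a generalized confluence (Geach) condition: ∀x ∃w (x = w ∧ xR²w).
(a): fails — at d but no w with d=w and dR²w.
(b): condition met.
(c): fails — at 0 but no w with 0=w and 0R²w.
(d): fails — at w3 but no w with w3=w and w3R²w.
Valid on: (b).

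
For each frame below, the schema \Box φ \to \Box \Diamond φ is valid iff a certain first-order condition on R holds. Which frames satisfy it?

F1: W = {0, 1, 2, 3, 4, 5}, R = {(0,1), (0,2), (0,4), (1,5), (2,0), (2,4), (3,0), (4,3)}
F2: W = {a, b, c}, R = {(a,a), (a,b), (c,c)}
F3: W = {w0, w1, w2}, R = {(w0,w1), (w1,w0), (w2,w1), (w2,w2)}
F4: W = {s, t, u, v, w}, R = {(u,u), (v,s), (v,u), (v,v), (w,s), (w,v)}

This is the axiom for a generalized confluence (Geach) condition; its first-order frame correspondent is \forall x \forall z (xRz \to \exists w (xRw \wedge zRw)).
F1: fails — 0R1 but no w with 0Rw and 1Rw.
F2: fails — aRb but no w with aRw and bRw.
F3: fails — w0Rw1 but no w with w0Rw and w1Rw.
F4: fails — vRs but no w* with vRw* and sRw*.

none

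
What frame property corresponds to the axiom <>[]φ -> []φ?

the Euclidean property: forall x forall y forall z (Rxy & Rxz -> Ryz)

Equivalently (dual form): ◇φ → □◇φ.
Suppose ◇φ→□◇φ is valid. Take Rxy, Rxz and set V(φ)={y}. Then ◇φ at x, so □◇φ at x, so ◇φ at z, so some w with Rzw has φ; w=y, i.e. Rzy. By symmetry of the argument, Ryz.
Conversely, on a frame with the Euclidean property the schema holds at every world under every valuation.
Frame condition: forall x forall y forall z (Rxy & Rxz -> Ryz).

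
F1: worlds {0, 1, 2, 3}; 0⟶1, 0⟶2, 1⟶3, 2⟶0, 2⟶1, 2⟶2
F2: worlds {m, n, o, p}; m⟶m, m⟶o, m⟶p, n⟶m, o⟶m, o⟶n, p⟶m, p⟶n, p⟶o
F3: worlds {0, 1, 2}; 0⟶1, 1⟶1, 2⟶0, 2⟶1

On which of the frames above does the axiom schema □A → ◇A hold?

F2, F3

The schema corresponds to seriality: ∀x ∃y Rxy.
F1: fails — world 3 has no successor.
F2: holds.
F3: holds.
Valid on: F2, F3.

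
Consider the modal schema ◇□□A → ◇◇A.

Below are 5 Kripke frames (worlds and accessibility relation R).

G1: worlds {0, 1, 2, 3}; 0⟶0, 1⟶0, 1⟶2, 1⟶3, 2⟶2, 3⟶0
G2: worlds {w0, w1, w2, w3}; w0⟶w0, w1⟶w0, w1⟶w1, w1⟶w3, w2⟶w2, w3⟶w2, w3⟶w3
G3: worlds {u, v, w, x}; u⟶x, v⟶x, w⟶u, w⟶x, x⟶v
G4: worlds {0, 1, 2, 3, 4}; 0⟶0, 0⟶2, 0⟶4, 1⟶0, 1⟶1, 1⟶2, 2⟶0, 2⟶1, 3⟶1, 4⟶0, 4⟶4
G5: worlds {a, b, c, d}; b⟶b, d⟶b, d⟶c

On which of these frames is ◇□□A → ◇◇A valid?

The schema corresponds to a generalized confluence (Geach) condition: ∀x ∀y (xRy → ∃w (yR²w ∧ xR²w)).
G1: satisfies the condition.
G2: satisfies the condition.
G3: fails — uRx but no t with xR²t and uR²t.
G4: satisfies the condition.
G5: fails — dRc but no w with cR²w and dR²w.

G1, G2, G4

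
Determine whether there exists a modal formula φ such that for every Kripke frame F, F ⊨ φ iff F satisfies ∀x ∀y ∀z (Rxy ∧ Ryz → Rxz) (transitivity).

Definable; □q → □□q defines it

Yes: it is transitivity, defined by the 4 schema □q → □□q.
Suppose □q→□□q is valid. Take Rxy, Ryz and set V(q)={w : Rxw}. Then □q at x, so □□q at x, so □q at y, so q at z, i.e. Rxz.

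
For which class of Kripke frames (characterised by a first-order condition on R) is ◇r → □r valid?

Suppose ◇r→□r is valid. Take Rxy, Rxz and set V(r)={y}. Then ◇r at x, so □r at x, so r at z, i.e. z=y.

partial functionality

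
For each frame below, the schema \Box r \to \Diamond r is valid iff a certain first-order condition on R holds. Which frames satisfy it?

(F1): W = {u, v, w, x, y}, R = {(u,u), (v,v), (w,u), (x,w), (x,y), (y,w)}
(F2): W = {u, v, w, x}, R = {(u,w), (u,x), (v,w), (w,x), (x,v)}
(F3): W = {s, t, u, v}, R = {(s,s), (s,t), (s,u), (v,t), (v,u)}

The schema corresponds to seriality: \forall x \exists y Rxy.
(F1): satisfies the condition.
(F2): satisfies the condition.
(F3): fails — world t has no successor.

(F1), (F2)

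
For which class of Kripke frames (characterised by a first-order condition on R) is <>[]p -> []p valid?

Equivalently (dual form): ◇p → □◇p.
Suppose ◇p→□◇p is valid. Take Rxy, Rxz and set V(p)={y}. Then ◇p at x, so □◇p at x, so ◇p at z, so some w with Rzw has p; w=y, i.e. Rzy. By symmetry of the argument, Ryz.
Conversely, on a frame with the Euclidean property the schema holds at every world under every valuation.
So the correspondent is the Euclidean property.

the Euclidean property: forall x forall y forall z (Rxy & Rxz -> Ryz)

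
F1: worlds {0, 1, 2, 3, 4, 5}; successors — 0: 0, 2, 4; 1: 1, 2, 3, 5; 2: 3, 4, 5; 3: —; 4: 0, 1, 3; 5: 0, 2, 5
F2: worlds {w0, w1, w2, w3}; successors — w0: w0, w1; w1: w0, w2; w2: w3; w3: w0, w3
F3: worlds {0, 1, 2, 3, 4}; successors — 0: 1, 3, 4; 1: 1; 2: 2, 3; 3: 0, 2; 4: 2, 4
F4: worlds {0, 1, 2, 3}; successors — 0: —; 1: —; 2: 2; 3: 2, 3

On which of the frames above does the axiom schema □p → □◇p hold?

This is the axiom for a generalized confluence (Geach) condition; its first-order frame correspondent is ∀x ∀z (xRz → ∃w (xRw ∧ zRw)).
F1: fails — 1R3 but no w with 1Rw and 3Rw.
F2: fails — w1Rw2 but no w with w1Rw and w2Rw.
F3: fails — 0R3 but no w with 0Rw and 3Rw.
F4: holds.

F4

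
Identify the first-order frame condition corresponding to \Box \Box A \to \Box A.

Density

Suppose □□A→□A is valid. Take Rxy and set V(A)={w : xR²w}. Then □□A at x, so □A at x, so A at y, i.e. ∃z(Rxz∧Rzy).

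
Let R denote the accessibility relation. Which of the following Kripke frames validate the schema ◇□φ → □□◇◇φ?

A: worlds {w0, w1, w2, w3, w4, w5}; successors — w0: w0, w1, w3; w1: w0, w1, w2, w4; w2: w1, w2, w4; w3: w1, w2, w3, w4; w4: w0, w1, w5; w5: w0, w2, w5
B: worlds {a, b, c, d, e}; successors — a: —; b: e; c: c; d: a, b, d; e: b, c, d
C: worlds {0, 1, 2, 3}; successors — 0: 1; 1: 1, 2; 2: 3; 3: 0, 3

This is the axiom for a generalized confluence (Geach) condition; its first-order frame correspondent is ∀x ∀y ∀z ((xRy ∧ xR²z) → ∃w (yRw ∧ zR²w)).
A: satisfies the condition.
B: fails — dRa, dR²a but no w with aRw and aR²w.
C: fails — 0R1, 0R²2 but no w with 1Rw and 2R²w.

A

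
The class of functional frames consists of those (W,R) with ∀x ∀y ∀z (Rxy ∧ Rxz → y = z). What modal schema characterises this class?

This is partial functionality; the standard corresponding axiom is CD: ◇s → □s.
Suppose ◇s→□s is valid. Take Rxy, Rxz and set V(s)={y}. Then ◇s at x, so □s at x, so s at z, i.e. z=y.

◇s → □s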